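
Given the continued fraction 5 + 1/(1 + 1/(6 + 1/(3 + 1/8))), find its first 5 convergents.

5/1, 6/1, 41/7, 129/22, 1073/183

Using the convergent recurrence p_i = a_i*p_{i-1} + p_{i-2}, q_i = a_i*q_{i-1} + q_{i-2} with p_{-2}=0, p_{-1}=1, q_{-2}=1, q_{-1}=0:
  i=0: a_0=5, p_0 = 5*1 + 0 = 5, q_0 = 5*0 + 1 = 1.
  i=1: a_1=1, p_1 = 1*5 + 1 = 6, q_1 = 1*1 + 0 = 1.
  i=2: a_2=6, p_2 = 6*6 + 5 = 41, q_2 = 6*1 + 1 = 7.
  i=3: a_3=3, p_3 = 3*41 + 6 = 129, q_3 = 3*7 + 1 = 22.
  i=4: a_4=8, p_4 = 8*129 + 41 = 1073, q_4 = 8*22 + 7 = 183.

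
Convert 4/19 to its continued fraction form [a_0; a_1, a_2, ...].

[0; 4, 1, 3]

Run the Euclidean algorithm on 4 and 19; the successive quotients are the partial quotients a_0, a_1, ... (each step inverts the fractional part left over by the previous one):
  4 = 0*19 + 4, so a_0 = 0.
  19 = 4*4 + 3, so a_1 = 4.
  4 = 1*3 + 1, so a_2 = 1.
  3 = 3*1 + 0, so a_3 = 3.
The remainder reaches 0 after 4 divisions, so the expansion has 4 partial quotients, read off in order.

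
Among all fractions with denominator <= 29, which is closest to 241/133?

Expand x = 241/133 as a continued fraction with the Euclidean algorithm:
  241 = 1*133 + 108, so a_0 = 1.
  133 = 1*108 + 25, so a_1 = 1.
  108 = 4*25 + 8, so a_2 = 4.
  25 = 3*8 + 1, so a_3 = 3.
  8 = 8*1 + 0, so a_4 = 8.
so x = [1; 1, 4, 3, 8].
Convergents (p_i = a_i*p_{i-1} + p_{i-2}, q_i = a_i*q_{i-1} + q_{i-2} with p_{-2}=0, p_{-1}=1, q_{-2}=1, q_{-1}=0), until the denominator exceeds 29:
  i=0: a_0=1, p_0 = 1*1 + 0 = 1, q_0 = 1*0 + 1 = 1.
  i=1: a_1=1, p_1 = 1*1 + 1 = 2, q_1 = 1*1 + 0 = 1.
  i=2: a_2=4, p_2 = 4*2 + 1 = 9, q_2 = 4*1 + 1 = 5.
  i=3: a_3=3, p_3 = 3*9 + 2 = 29, q_3 = 3*5 + 1 = 16.
  i=4: a_4=8, p_4 = 8*29 + 9 = 241, q_4 = 8*16 + 5 = 133.
q_4 = 133 > 29, so the last convergent with denominator <= 29 is p_3/q_3 = 29/16.
The closest fraction with denominator <= 29 is either p_3/q_3 or the intermediate fraction (k*p_3 + p_2)/(k*q_3 + q_2) with the largest k >= 1 whose denominator stays <= 29; these approach x as k grows, and every other convergent or intermediate fraction in range is farther away.
Largest k: floor((29 - q_2)/q_3) = floor((29 - 5)/16) = 1.
That gives (1*29 + 9)/(1*16 + 5) = 38/21.
Compare the errors: |x - 29/16| = |241*16 - 29*133|/(133*16) = 1/2128, and |x - 38/21| = |241*21 - 38*133|/(133*21) = 7/2793.
Cross-multiplying, 1*2793 = 2793 < 14896 = 7*2128, so 1/2128 is smaller: the convergent 29/16 is closer to x than 38/21.

29/16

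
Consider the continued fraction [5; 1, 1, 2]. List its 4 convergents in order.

Using the convergent recurrence p_i = a_i*p_{i-1} + p_{i-2}, q_i = a_i*q_{i-1} + q_{i-2} with p_{-2}=0, p_{-1}=1, q_{-2}=1, q_{-1}=0:
  i=0: a_0=5, p_0 = 5*1 + 0 = 5, q_0 = 5*0 + 1 = 1.
  i=1: a_1=1, p_1 = 1*5 + 1 = 6, q_1 = 1*1 + 0 = 1.
  i=2: a_2=1, p_2 = 1*6 + 5 = 11, q_2 = 1*1 + 1 = 2.
  i=3: a_3=2, p_3 = 2*11 + 6 = 28, q_3 = 2*2 + 1 = 5.

5/1, 6/1, 11/2, 28/5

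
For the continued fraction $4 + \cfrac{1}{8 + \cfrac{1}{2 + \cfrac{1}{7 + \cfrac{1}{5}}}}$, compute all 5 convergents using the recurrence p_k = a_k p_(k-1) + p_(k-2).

Using the convergent recurrence p_i = a_i*p_{i-1} + p_{i-2}, q_i = a_i*q_{i-1} + q_{i-2} with p_{-2}=0, p_{-1}=1, q_{-2}=1, q_{-1}=0:
  i=0: a_0=4, p_0 = 4*1 + 0 = 4, q_0 = 4*0 + 1 = 1.
  i=1: a_1=8, p_1 = 8*4 + 1 = 33, q_1 = 8*1 + 0 = 8.
  i=2: a_2=2, p_2 = 2*33 + 4 = 70, q_2 = 2*8 + 1 = 17.
  i=3: a_3=7, p_3 = 7*70 + 33 = 523, q_3 = 7*17 + 8 = 127.
  i=4: a_4=5, p_4 = 5*523 + 70 = 2685, q_4 = 5*127 + 17 = 652.

4/1, 33/8, 70/17, 523/127, 2685/652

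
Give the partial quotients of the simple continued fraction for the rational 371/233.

[1; 1, 1, 2, 4, 1, 3, 2]

Run the Euclidean algorithm on 371 and 233; the successive quotients are the partial quotients a_0, a_1, ... (each step inverts the fractional part left over by the previous one):
  371 = 1*233 + 138, so a_0 = 1.
  233 = 1*138 + 95, so a_1 = 1.
  138 = 1*95 + 43, so a_2 = 1.
  95 = 2*43 + 9, so a_3 = 2.
  43 = 4*9 + 7, so a_4 = 4.
  9 = 1*7 + 2, so a_5 = 1.
  7 = 3*2 + 1, so a_6 = 3.
  2 = 2*1 + 0, so a_7 = 2.
The remainder reaches 0 after 8 divisions, so the expansion has 8 partial quotients, read off in order.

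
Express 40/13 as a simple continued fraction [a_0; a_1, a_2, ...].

Run the Euclidean algorithm on 40 and 13; the successive quotients are the partial quotients a_0, a_1, ... (each step inverts the fractional part left over by the previous one):
  40 = 3*13 + 1, so a_0 = 3.
  13 = 13*1 + 0, so a_1 = 13.
The remainder reaches 0 after 2 divisions, so the expansion has 2 partial quotients, read off in order.

[3; 13]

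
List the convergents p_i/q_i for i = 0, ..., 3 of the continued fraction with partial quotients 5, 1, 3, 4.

Using the convergent recurrence p_i = a_i*p_{i-1} + p_{i-2}, q_i = a_i*q_{i-1} + q_{i-2} with p_{-2}=0, p_{-1}=1, q_{-2}=1, q_{-1}=0:
  i=0: a_0=5, p_0 = 5*1 + 0 = 5, q_0 = 5*0 + 1 = 1.
  i=1: a_1=1, p_1 = 1*5 + 1 = 6, q_1 = 1*1 + 0 = 1.
  i=2: a_2=3, p_2 = 3*6 + 5 = 23, q_2 = 3*1 + 1 = 4.
  i=3: a_3=4, p_3 = 4*23 + 6 = 98, q_3 = 4*4 + 1 = 17.

5/1, 6/1, 23/4, 98/17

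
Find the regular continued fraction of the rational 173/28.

[6; 5, 1, 1, 2]

Run the Euclidean algorithm on 173 and 28; the successive quotients are the partial quotients a_0, a_1, ... (each step inverts the fractional part left over by the previous one):
  173 = 6*28 + 5, so a_0 = 6.
  28 = 5*5 + 3, so a_1 = 5.
  5 = 1*3 + 2, so a_2 = 1.
  3 = 1*2 + 1, so a_3 = 1.
  2 = 2*1 + 0, so a_4 = 2.
The remainder reaches 0 after 5 divisions, so the expansion has 5 partial quotients, read off in order.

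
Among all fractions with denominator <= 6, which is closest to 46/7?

33/5

Expand x = 46/7 as a continued fraction with the Euclidean algorithm:
  46 = 6*7 + 4, so a_0 = 6.
  7 = 1*4 + 3, so a_1 = 1.
  4 = 1*3 + 1, so a_2 = 1.
  3 = 3*1 + 0, so a_3 = 3.
so x = [6; 1, 1, 3].
Convergents (p_i = a_i*p_{i-1} + p_{i-2}, q_i = a_i*q_{i-1} + q_{i-2} with p_{-2}=0, p_{-1}=1, q_{-2}=1, q_{-1}=0), until the denominator exceeds 6:
  i=0: a_0=6, p_0 = 6*1 + 0 = 6, q_0 = 6*0 + 1 = 1.
  i=1: a_1=1, p_1 = 1*6 + 1 = 7, q_1 = 1*1 + 0 = 1.
  i=2: a_2=1, p_2 = 1*7 + 6 = 13, q_2 = 1*1 + 1 = 2.
  i=3: a_3=3, p_3 = 3*13 + 7 = 46, q_3 = 3*2 + 1 = 7.
q_3 = 7 > 6, so the last convergent with denominator <= 6 is p_2/q_2 = 13/2.
The closest fraction with denominator <= 6 is either p_2/q_2 or the intermediate fraction (k*p_2 + p_1)/(k*q_2 + q_1) with the largest k >= 1 whose denominator stays <= 6; these approach x as k grows, and every other convergent or intermediate fraction in range is farther away.
Largest k: floor((6 - q_1)/q_2) = floor((6 - 1)/2) = 2.
That gives (2*13 + 7)/(2*2 + 1) = 33/5.
Compare the errors: |x - 13/2| = |46*2 - 13*7|/(7*2) = 1/14, and |x - 33/5| = |46*5 - 33*7|/(7*5) = 1/35.
Cross-multiplying, 1*14 = 14 < 35 = 1*35, so 1/35 is smaller: the intermediate fraction 33/5 is closer to x than 13/2.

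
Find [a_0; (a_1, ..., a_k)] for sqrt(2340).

[48; (2, 1, 2, 10, 2, 1, 2, 96)]

Write x_i = (sqrt(2340) + m_i)/d_i with (m_0, d_0) = (0, 1). a_0 = floor(sqrt(2340)) = 48, since 48^2 = 2304 <= 2340 < 2401 = 49^2.
Iterate m_{i+1} = d_i*a_i - m_i, d_{i+1} = (2340 - m_{i+1}^2)/d_i, a_{i+1} = floor((a_0 + m_{i+1})/d_{i+1}):
  m_1 = 1*48 - 0 = 48, d_1 = (2340 - 48^2)/1 = 36/1 = 36, a_1 = floor((48 + 48)/36) = 2.
  m_2 = 36*2 - 48 = 24, d_2 = (2340 - 24^2)/36 = 1764/36 = 49, a_2 = floor((48 + 24)/49) = 1.
  m_3 = 49*1 - 24 = 25, d_3 = (2340 - 25^2)/49 = 1715/49 = 35, a_3 = floor((48 + 25)/35) = 2.
  m_4 = 35*2 - 25 = 45, d_4 = (2340 - 45^2)/35 = 315/35 = 9, a_4 = floor((48 + 45)/9) = 10.
  m_5 = 9*10 - 45 = 45, d_5 = (2340 - 45^2)/9 = 315/9 = 35, a_5 = floor((48 + 45)/35) = 2.
  m_6 = 35*2 - 45 = 25, d_6 = (2340 - 25^2)/35 = 1715/35 = 49, a_6 = floor((48 + 25)/49) = 1.
  m_7 = 49*1 - 25 = 24, d_7 = (2340 - 24^2)/49 = 1764/49 = 36, a_7 = floor((48 + 24)/36) = 2.
  m_8 = 36*2 - 24 = 48, d_8 = (2340 - 48^2)/36 = 36/36 = 1, a_8 = floor((48 + 48)/1) = 96.
  m_9 = 1*96 - 48 = 48, d_9 = (2340 - 48^2)/1 = 36/1 = 36: (m_9, d_9) = (m_1, d_1) = (48, 36), so from here the quotients repeat a_1, ..., a_8; the period length is 8.
Hence the expansion of sqrt(2340) is a_0 = 48 followed by the repeating block 2, 1, 2, 10, 2, 1, 2, 96 (period 8).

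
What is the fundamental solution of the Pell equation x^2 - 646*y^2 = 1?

(x, y) = (305, 12)

First expand sqrt(646) as a continued fraction. With x_i = (sqrt(646) + m_i)/d_i and (m_0, d_0) = (0, 1): a_0 = floor(sqrt(646)) = 25, since 25^2 = 625 <= 646 < 676 = 26^2.
Iterate m_{i+1} = d_i*a_i - m_i, d_{i+1} = (646 - m_{i+1}^2)/d_i, a_{i+1} = floor((a_0 + m_{i+1})/d_{i+1}):
  m_1 = 1*25 - 0 = 25, d_1 = (646 - 25^2)/1 = 21/1 = 21, a_1 = floor((25 + 25)/21) = 2.
  m_2 = 21*2 - 25 = 17, d_2 = (646 - 17^2)/21 = 357/21 = 17, a_2 = floor((25 + 17)/17) = 2.
  m_3 = 17*2 - 17 = 17, d_3 = (646 - 17^2)/17 = 357/17 = 21, a_3 = floor((25 + 17)/21) = 2.
  m_4 = 21*2 - 17 = 25, d_4 = (646 - 25^2)/21 = 21/21 = 1, a_4 = floor((25 + 25)/1) = 50.
  m_5 = 1*50 - 25 = 25, d_5 = (646 - 25^2)/1 = 21/1 = 21: (m_5, d_5) = (m_1, d_1) = (25, 21), so from here the quotients repeat a_1, ..., a_4; the period length is 4.
So sqrt(646) = [25; (2, 2, 2, 50)] with period length k = 4.
k is even, so the fundamental solution of x^2 - 646y^2 = 1 is (p_{k-1}, q_{k-1}) = (p_3, q_3); compute convergents through index 3.
Convergents (p_i = a_i*p_{i-1} + p_{i-2}, q_i = a_i*q_{i-1} + q_{i-2} with p_{-2}=0, p_{-1}=1, q_{-2}=1, q_{-1}=0):
  i=0: a_0=25, p_0 = 25*1 + 0 = 25, q_0 = 25*0 + 1 = 1.
  i=1: a_1=2, p_1 = 2*25 + 1 = 51, q_1 = 2*1 + 0 = 2.
  i=2: a_2=2, p_2 = 2*51 + 25 = 127, q_2 = 2*2 + 1 = 5.
  i=3: a_3=2, p_3 = 2*127 + 51 = 305, q_3 = 2*5 + 2 = 12.
Check: 305^2 - 646*12^2 = 93025 - 93024 = 1, so (x, y) = (305, 12) solves the equation, and by the theorem it is the least positive solution.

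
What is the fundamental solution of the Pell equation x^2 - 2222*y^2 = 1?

(x, y) = (9899, 210)

First expand sqrt(2222) as a continued fraction. With x_i = (sqrt(2222) + m_i)/d_i and (m_0, d_0) = (0, 1): a_0 = floor(sqrt(2222)) = 47, since 47^2 = 2209 <= 2222 < 2304 = 48^2.
Iterate m_{i+1} = d_i*a_i - m_i, d_{i+1} = (2222 - m_{i+1}^2)/d_i, a_{i+1} = floor((a_0 + m_{i+1})/d_{i+1}):
  m_1 = 1*47 - 0 = 47, d_1 = (2222 - 47^2)/1 = 13/1 = 13, a_1 = floor((47 + 47)/13) = 7.
  m_2 = 13*7 - 47 = 44, d_2 = (2222 - 44^2)/13 = 286/13 = 22, a_2 = floor((47 + 44)/22) = 4.
  m_3 = 22*4 - 44 = 44, d_3 = (2222 - 44^2)/22 = 286/22 = 13, a_3 = floor((47 + 44)/13) = 7.
  m_4 = 13*7 - 44 = 47, d_4 = (2222 - 47^2)/13 = 13/13 = 1, a_4 = floor((47 + 47)/1) = 94.
  m_5 = 1*94 - 47 = 47, d_5 = (2222 - 47^2)/1 = 13/1 = 13: (m_5, d_5) = (m_1, d_1) = (47, 13), so from here the quotients repeat a_1, ..., a_4; the period length is 4.
So sqrt(2222) = [47; (7, 4, 7, 94)] with period length k = 4.
k is even, so the fundamental solution of x^2 - 2222y^2 = 1 is (p_{k-1}, q_{k-1}) = (p_3, q_3); compute convergents through index 3.
Convergents (p_i = a_i*p_{i-1} + p_{i-2}, q_i = a_i*q_{i-1} + q_{i-2} with p_{-2}=0, p_{-1}=1, q_{-2}=1, q_{-1}=0):
  i=0: a_0=47, p_0 = 47*1 + 0 = 47, q_0 = 47*0 + 1 = 1.
  i=1: a_1=7, p_1 = 7*47 + 1 = 330, q_1 = 7*1 + 0 = 7.
  i=2: a_2=4, p_2 = 4*330 + 47 = 1367, q_2 = 4*7 + 1 = 29.
  i=3: a_3=7, p_3 = 7*1367 + 330 = 9899, q_3 = 7*29 + 7 = 210.
Check: 9899^2 - 2222*210^2 = 97990201 - 97990200 = 1, so (x, y) = (9899, 210) solves the equation, and by the theorem it is the least positive solution.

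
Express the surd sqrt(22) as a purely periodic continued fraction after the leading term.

Write x_i = (sqrt(22) + m_i)/d_i with (m_0, d_0) = (0, 1). a_0 = floor(sqrt(22)) = 4, since 4^2 = 16 <= 22 < 25 = 5^2.
Iterate m_{i+1} = d_i*a_i - m_i, d_{i+1} = (22 - m_{i+1}^2)/d_i, a_{i+1} = floor((a_0 + m_{i+1})/d_{i+1}):
  m_1 = 1*4 - 0 = 4, d_1 = (22 - 4^2)/1 = 6/1 = 6, a_1 = floor((4 + 4)/6) = 1.
  m_2 = 6*1 - 4 = 2, d_2 = (22 - 2^2)/6 = 18/6 = 3, a_2 = floor((4 + 2)/3) = 2.
  m_3 = 3*2 - 2 = 4, d_3 = (22 - 4^2)/3 = 6/3 = 2, a_3 = floor((4 + 4)/2) = 4.
  m_4 = 2*4 - 4 = 4, d_4 = (22 - 4^2)/2 = 6/2 = 3, a_4 = floor((4 + 4)/3) = 2.
  m_5 = 3*2 - 4 = 2, d_5 = (22 - 2^2)/3 = 18/3 = 6, a_5 = floor((4 + 2)/6) = 1.
  m_6 = 6*1 - 2 = 4, d_6 = (22 - 4^2)/6 = 6/6 = 1, a_6 = floor((4 + 4)/1) = 8.
  m_7 = 1*8 - 4 = 4, d_7 = (22 - 4^2)/1 = 6/1 = 6: (m_7, d_7) = (m_1, d_1) = (4, 6), so from here the quotients repeat a_1, ..., a_6; the period length is 6.
Hence the expansion of sqrt(22) is a_0 = 4 followed by the repeating block 1, 2, 4, 2, 1, 8 (period 6).

[4; (1, 2, 4, 2, 1, 8)]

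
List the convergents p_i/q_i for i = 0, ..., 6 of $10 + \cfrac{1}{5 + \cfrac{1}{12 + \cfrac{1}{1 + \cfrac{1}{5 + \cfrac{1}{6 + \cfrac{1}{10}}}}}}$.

10/1, 51/5, 622/61, 673/66, 3987/391, 24595/2412, 249937/24511

Using the convergent recurrence p_i = a_i*p_{i-1} + p_{i-2}, q_i = a_i*q_{i-1} + q_{i-2} with p_{-2}=0, p_{-1}=1, q_{-2}=1, q_{-1}=0:
  i=0: a_0=10, p_0 = 10*1 + 0 = 10, q_0 = 10*0 + 1 = 1.
  i=1: a_1=5, p_1 = 5*10 + 1 = 51, q_1 = 5*1 + 0 = 5.
  i=2: a_2=12, p_2 = 12*51 + 10 = 622, q_2 = 12*5 + 1 = 61.
  i=3: a_3=1, p_3 = 1*622 + 51 = 673, q_3 = 1*61 + 5 = 66.
  i=4: a_4=5, p_4 = 5*673 + 622 = 3987, q_4 = 5*66 + 61 = 391.
  i=5: a_5=6, p_5 = 6*3987 + 673 = 24595, q_5 = 6*391 + 66 = 2412.
  i=6: a_6=10, p_6 = 10*24595 + 3987 = 249937, q_6 = 10*2412 + 391 = 24511.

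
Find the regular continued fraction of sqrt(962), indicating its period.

[31; (62)]

Write x_i = (sqrt(962) + m_i)/d_i with (m_0, d_0) = (0, 1). a_0 = floor(sqrt(962)) = 31, since 31^2 = 961 <= 962 < 1024 = 32^2.
Iterate m_{i+1} = d_i*a_i - m_i, d_{i+1} = (962 - m_{i+1}^2)/d_i, a_{i+1} = floor((a_0 + m_{i+1})/d_{i+1}):
  m_1 = 1*31 - 0 = 31, d_1 = (962 - 31^2)/1 = 1/1 = 1, a_1 = floor((31 + 31)/1) = 62.
  m_2 = 1*62 - 31 = 31, d_2 = (962 - 31^2)/1 = 1/1 = 1: (m_2, d_2) = (m_1, d_1) = (31, 1), so from here the quotient a_1 repeats; the period length is 1.
Hence the expansion of sqrt(962) is a_0 = 31 followed by the repeating block 62 (period 1).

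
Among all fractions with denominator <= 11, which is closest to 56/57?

Expand x = 56/57 as a continued fraction with the Euclidean algorithm:
  56 = 0*57 + 56, so a_0 = 0.
  57 = 1*56 + 1, so a_1 = 1.
  56 = 56*1 + 0, so a_2 = 56.
so x = [0; 1, 56].
Convergents (p_i = a_i*p_{i-1} + p_{i-2}, q_i = a_i*q_{i-1} + q_{i-2} with p_{-2}=0, p_{-1}=1, q_{-2}=1, q_{-1}=0), until the denominator exceeds 11:
  i=0: a_0=0, p_0 = 0*1 + 0 = 0, q_0 = 0*0 + 1 = 1.
  i=1: a_1=1, p_1 = 1*0 + 1 = 1, q_1 = 1*1 + 0 = 1.
  i=2: a_2=56, p_2 = 56*1 + 0 = 56, q_2 = 56*1 + 1 = 57.
q_2 = 57 > 11, so the last convergent with denominator <= 11 is p_1/q_1 = 1/1.
The closest fraction with denominator <= 11 is either p_1/q_1 or the intermediate fraction (k*p_1 + p_0)/(k*q_1 + q_0) with the largest k >= 1 whose denominator stays <= 11; these approach x as k grows, and every other convergent or intermediate fraction in range is farther away.
Largest k: floor((11 - q_0)/q_1) = floor((11 - 1)/1) = 10.
That gives (10*1 + 0)/(10*1 + 1) = 10/11.
Compare the errors: |x - 1/1| = |56*1 - 1*57|/(57*1) = 1/57, and |x - 10/11| = |56*11 - 10*57|/(57*11) = 46/627.
Cross-multiplying, 1*627 = 627 < 2622 = 46*57, so 1/57 is smaller: the convergent 1/1 is closer to x than 10/11.

1/1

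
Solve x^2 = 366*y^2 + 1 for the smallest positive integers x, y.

First expand sqrt(366) as a continued fraction. With x_i = (sqrt(366) + m_i)/d_i and (m_0, d_0) = (0, 1): a_0 = floor(sqrt(366)) = 19, since 19^2 = 361 <= 366 < 400 = 20^2.
Iterate m_{i+1} = d_i*a_i - m_i, d_{i+1} = (366 - m_{i+1}^2)/d_i, a_{i+1} = floor((a_0 + m_{i+1})/d_{i+1}):
  m_1 = 1*19 - 0 = 19, d_1 = (366 - 19^2)/1 = 5/1 = 5, a_1 = floor((19 + 19)/5) = 7.
  m_2 = 5*7 - 19 = 16, d_2 = (366 - 16^2)/5 = 110/5 = 22, a_2 = floor((19 + 16)/22) = 1.
  m_3 = 22*1 - 16 = 6, d_3 = (366 - 6^2)/22 = 330/22 = 15, a_3 = floor((19 + 6)/15) = 1.
  m_4 = 15*1 - 6 = 9, d_4 = (366 - 9^2)/15 = 285/15 = 19, a_4 = floor((19 + 9)/19) = 1.
  m_5 = 19*1 - 9 = 10, d_5 = (366 - 10^2)/19 = 266/19 = 14, a_5 = floor((19 + 10)/14) = 2.
  m_6 = 14*2 - 10 = 18, d_6 = (366 - 18^2)/14 = 42/14 = 3, a_6 = floor((19 + 18)/3) = 12.
  m_7 = 3*12 - 18 = 18, d_7 = (366 - 18^2)/3 = 42/3 = 14, a_7 = floor((19 + 18)/14) = 2.
  m_8 = 14*2 - 18 = 10, d_8 = (366 - 10^2)/14 = 266/14 = 19, a_8 = floor((19 + 10)/19) = 1.
  m_9 = 19*1 - 10 = 9, d_9 = (366 - 9^2)/19 = 285/19 = 15, a_9 = floor((19 + 9)/15) = 1.
  m_10 = 15*1 - 9 = 6, d_10 = (366 - 6^2)/15 = 330/15 = 22, a_10 = floor((19 + 6)/22) = 1.
  m_11 = 22*1 - 6 = 16, d_11 = (366 - 16^2)/22 = 110/22 = 5, a_11 = floor((19 + 16)/5) = 7.
  m_12 = 5*7 - 16 = 19, d_12 = (366 - 19^2)/5 = 5/5 = 1, a_12 = floor((19 + 19)/1) = 38.
  m_13 = 1*38 - 19 = 19, d_13 = (366 - 19^2)/1 = 5/1 = 5: (m_13, d_13) = (m_1, d_1) = (19, 5), so from here the quotients repeat a_1, ..., a_12; the period length is 12.
So sqrt(366) = [19; (7, 1, 1, 1, 2, 12, 2, 1, 1, 1, 7, 38)] with period length k = 12.
k is even, so the fundamental solution of x^2 - 366y^2 = 1 is (p_{k-1}, q_{k-1}) = (p_11, q_11); compute convergents through index 11.
Convergents (p_i = a_i*p_{i-1} + p_{i-2}, q_i = a_i*q_{i-1} + q_{i-2} with p_{-2}=0, p_{-1}=1, q_{-2}=1, q_{-1}=0):
  i=0: a_0=19, p_0 = 19*1 + 0 = 19, q_0 = 19*0 + 1 = 1.
  i=1: a_1=7, p_1 = 7*19 + 1 = 134, q_1 = 7*1 + 0 = 7.
  i=2: a_2=1, p_2 = 1*134 + 19 = 153, q_2 = 1*7 + 1 = 8.
  i=3: a_3=1, p_3 = 1*153 + 134 = 287, q_3 = 1*8 + 7 = 15.
  i=4: a_4=1, p_4 = 1*287 + 153 = 440, q_4 = 1*15 + 8 = 23.
  i=5: a_5=2, p_5 = 2*440 + 287 = 1167, q_5 = 2*23 + 15 = 61.
  i=6: a_6=12, p_6 = 12*1167 + 440 = 14444, q_6 = 12*61 + 23 = 755.
  i=7: a_7=2, p_7 = 2*14444 + 1167 = 30055, q_7 = 2*755 + 61 = 1571.
  i=8: a_8=1, p_8 = 1*30055 + 14444 = 44499, q_8 = 1*1571 + 755 = 2326.
  i=9: a_9=1, p_9 = 1*44499 + 30055 = 74554, q_9 = 1*2326 + 1571 = 3897.
  i=10: a_10=1, p_10 = 1*74554 + 44499 = 119053, q_10 = 1*3897 + 2326 = 6223.
  i=11: a_11=7, p_11 = 7*119053 + 74554 = 907925, q_11 = 7*6223 + 3897 = 47458.
Check: 907925^2 - 366*47458^2 = 824327805625 - 824327805624 = 1, so (x, y) = (907925, 47458) solves the equation, and by the theorem it is the least positive solution.

(x, y) = (907925, 47458)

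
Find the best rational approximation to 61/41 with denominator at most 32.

46/31

Expand x = 61/41 as a continued fraction with the Euclidean algorithm:
  61 = 1*41 + 20, so a_0 = 1.
  41 = 2*20 + 1, so a_1 = 2.
  20 = 20*1 + 0, so a_2 = 20.
so x = [1; 2, 20].
Convergents (p_i = a_i*p_{i-1} + p_{i-2}, q_i = a_i*q_{i-1} + q_{i-2} with p_{-2}=0, p_{-1}=1, q_{-2}=1, q_{-1}=0), until the denominator exceeds 32:
  i=0: a_0=1, p_0 = 1*1 + 0 = 1, q_0 = 1*0 + 1 = 1.
  i=1: a_1=2, p_1 = 2*1 + 1 = 3, q_1 = 2*1 + 0 = 2.
  i=2: a_2=20, p_2 = 20*3 + 1 = 61, q_2 = 20*2 + 1 = 41.
q_2 = 41 > 32, so the last convergent with denominator <= 32 is p_1/q_1 = 3/2.
The closest fraction with denominator <= 32 is either p_1/q_1 or the intermediate fraction (k*p_1 + p_0)/(k*q_1 + q_0) with the largest k >= 1 whose denominator stays <= 32; these approach x as k grows, and every other convergent or intermediate fraction in range is farther away.
Largest k: floor((32 - q_0)/q_1) = floor((32 - 1)/2) = 15.
That gives (15*3 + 1)/(15*2 + 1) = 46/31.
Compare the errors: |x - 3/2| = |61*2 - 3*41|/(41*2) = 1/82, and |x - 46/31| = |61*31 - 46*41|/(41*31) = 5/1271.
Cross-multiplying, 5*82 = 410 < 1271 = 1*1271, so 5/1271 is smaller: the intermediate fraction 46/31 is closer to x than 3/2.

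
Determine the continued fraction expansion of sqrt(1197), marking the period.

Write x_i = (sqrt(1197) + m_i)/d_i with (m_0, d_0) = (0, 1). a_0 = floor(sqrt(1197)) = 34, since 34^2 = 1156 <= 1197 < 1225 = 35^2.
Iterate m_{i+1} = d_i*a_i - m_i, d_{i+1} = (1197 - m_{i+1}^2)/d_i, a_{i+1} = floor((a_0 + m_{i+1})/d_{i+1}):
  m_1 = 1*34 - 0 = 34, d_1 = (1197 - 34^2)/1 = 41/1 = 41, a_1 = floor((34 + 34)/41) = 1.
  m_2 = 41*1 - 34 = 7, d_2 = (1197 - 7^2)/41 = 1148/41 = 28, a_2 = floor((34 + 7)/28) = 1.
  m_3 = 28*1 - 7 = 21, d_3 = (1197 - 21^2)/28 = 756/28 = 27, a_3 = floor((34 + 21)/27) = 2.
  m_4 = 27*2 - 21 = 33, d_4 = (1197 - 33^2)/27 = 108/27 = 4, a_4 = floor((34 + 33)/4) = 16.
  m_5 = 4*16 - 33 = 31, d_5 = (1197 - 31^2)/4 = 236/4 = 59, a_5 = floor((34 + 31)/59) = 1.
  m_6 = 59*1 - 31 = 28, d_6 = (1197 - 28^2)/59 = 413/59 = 7, a_6 = floor((34 + 28)/7) = 8.
  m_7 = 7*8 - 28 = 28, d_7 = (1197 - 28^2)/7 = 413/7 = 59, a_7 = floor((34 + 28)/59) = 1.
  m_8 = 59*1 - 28 = 31, d_8 = (1197 - 31^2)/59 = 236/59 = 4, a_8 = floor((34 + 31)/4) = 16.
  m_9 = 4*16 - 31 = 33, d_9 = (1197 - 33^2)/4 = 108/4 = 27, a_9 = floor((34 + 33)/27) = 2.
  m_10 = 27*2 - 33 = 21, d_10 = (1197 - 21^2)/27 = 756/27 = 28, a_10 = floor((34 + 21)/28) = 1.
  m_11 = 28*1 - 21 = 7, d_11 = (1197 - 7^2)/28 = 1148/28 = 41, a_11 = floor((34 + 7)/41) = 1.
  m_12 = 41*1 - 7 = 34, d_12 = (1197 - 34^2)/41 = 41/41 = 1, a_12 = floor((34 + 34)/1) = 68.
  m_13 = 1*68 - 34 = 34, d_13 = (1197 - 34^2)/1 = 41/1 = 41: (m_13, d_13) = (m_1, d_1) = (34, 41), so from here the quotients repeat a_1, ..., a_12; the period length is 12.
Hence the expansion of sqrt(1197) is a_0 = 34 followed by the repeating block 1, 1, 2, 16, 1, 8, 1, 16, 2, 1, 1, 68 (period 12).

[34; (1, 1, 2, 16, 1, 8, 1, 16, 2, 1, 1, 68)]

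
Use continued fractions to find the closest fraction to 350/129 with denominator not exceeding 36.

19/7

Expand x = 350/129 as a continued fraction with the Euclidean algorithm:
  350 = 2*129 + 92, so a_0 = 2.
  129 = 1*92 + 37, so a_1 = 1.
  92 = 2*37 + 18, so a_2 = 2.
  37 = 2*18 + 1, so a_3 = 2.
  18 = 18*1 + 0, so a_4 = 18.
so x = [2; 1, 2, 2, 18].
Convergents (p_i = a_i*p_{i-1} + p_{i-2}, q_i = a_i*q_{i-1} + q_{i-2} with p_{-2}=0, p_{-1}=1, q_{-2}=1, q_{-1}=0), until the denominator exceeds 36:
  i=0: a_0=2, p_0 = 2*1 + 0 = 2, q_0 = 2*0 + 1 = 1.
  i=1: a_1=1, p_1 = 1*2 + 1 = 3, q_1 = 1*1 + 0 = 1.
  i=2: a_2=2, p_2 = 2*3 + 2 = 8, q_2 = 2*1 + 1 = 3.
  i=3: a_3=2, p_3 = 2*8 + 3 = 19, q_3 = 2*3 + 1 = 7.
  i=4: a_4=18, p_4 = 18*19 + 8 = 350, q_4 = 18*7 + 3 = 129.
q_4 = 129 > 36, so the last convergent with denominator <= 36 is p_3/q_3 = 19/7.
The closest fraction with denominator <= 36 is either p_3/q_3 or the intermediate fraction (k*p_3 + p_2)/(k*q_3 + q_2) with the largest k >= 1 whose denominator stays <= 36; these approach x as k grows, and every other convergent or intermediate fraction in range is farther away.
Largest k: floor((36 - q_2)/q_3) = floor((36 - 3)/7) = 4.
That gives (4*19 + 8)/(4*7 + 3) = 84/31.
Compare the errors: |x - 19/7| = |350*7 - 19*129|/(129*7) = 1/903, and |x - 84/31| = |350*31 - 84*129|/(129*31) = 14/3999.
Cross-multiplying, 1*3999 = 3999 < 12642 = 14*903, so 1/903 is smaller: the convergent 19/7 is closer to x than 84/31.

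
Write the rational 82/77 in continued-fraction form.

[1; 15, 2, 2]

Run the Euclidean algorithm on 82 and 77; the successive quotients are the partial quotients a_0, a_1, ... (each step inverts the fractional part left over by the previous one):
  82 = 1*77 + 5, so a_0 = 1.
  77 = 15*5 + 2, so a_1 = 15.
  5 = 2*2 + 1, so a_2 = 2.
  2 = 2*1 + 0, so a_3 = 2.
The remainder reaches 0 after 4 divisions, so the expansion has 4 partial quotients, read off in order.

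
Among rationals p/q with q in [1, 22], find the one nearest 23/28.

14/17

Expand x = 23/28 as a continued fraction with the Euclidean algorithm:
  23 = 0*28 + 23, so a_0 = 0.
  28 = 1*23 + 5, so a_1 = 1.
  23 = 4*5 + 3, so a_2 = 4.
  5 = 1*3 + 2, so a_3 = 1.
  3 = 1*2 + 1, so a_4 = 1.
  2 = 2*1 + 0, so a_5 = 2.
so x = [0; 1, 4, 1, 1, 2].
Convergents (p_i = a_i*p_{i-1} + p_{i-2}, q_i = a_i*q_{i-1} + q_{i-2} with p_{-2}=0, p_{-1}=1, q_{-2}=1, q_{-1}=0), until the denominator exceeds 22:
  i=0: a_0=0, p_0 = 0*1 + 0 = 0, q_0 = 0*0 + 1 = 1.
  i=1: a_1=1, p_1 = 1*0 + 1 = 1, q_1 = 1*1 + 0 = 1.
  i=2: a_2=4, p_2 = 4*1 + 0 = 4, q_2 = 4*1 + 1 = 5.
  i=3: a_3=1, p_3 = 1*4 + 1 = 5, q_3 = 1*5 + 1 = 6.
  i=4: a_4=1, p_4 = 1*5 + 4 = 9, q_4 = 1*6 + 5 = 11.
  i=5: a_5=2, p_5 = 2*9 + 5 = 23, q_5 = 2*11 + 6 = 28.
q_5 = 28 > 22, so the last convergent with denominator <= 22 is p_4/q_4 = 9/11.
The closest fraction with denominator <= 22 is either p_4/q_4 or the intermediate fraction (k*p_4 + p_3)/(k*q_4 + q_3) with the largest k >= 1 whose denominator stays <= 22; these approach x as k grows, and every other convergent or intermediate fraction in range is farther away.
Largest k: floor((22 - q_3)/q_4) = floor((22 - 6)/11) = 1.
That gives (1*9 + 5)/(1*11 + 6) = 14/17.
Compare the errors: |x - 9/11| = |23*11 - 9*28|/(28*11) = 1/308, and |x - 14/17| = |23*17 - 14*28|/(28*17) = 1/476.
Cross-multiplying, 1*308 = 308 < 476 = 1*476, so 1/476 is smaller: the intermediate fraction 14/17 is closer to x than 9/11.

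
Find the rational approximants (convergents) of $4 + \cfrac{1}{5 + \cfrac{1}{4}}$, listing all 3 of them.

Using the convergent recurrence p_i = a_i*p_{i-1} + p_{i-2}, q_i = a_i*q_{i-1} + q_{i-2} with p_{-2}=0, p_{-1}=1, q_{-2}=1, q_{-1}=0:
  i=0: a_0=4, p_0 = 4*1 + 0 = 4, q_0 = 4*0 + 1 = 1.
  i=1: a_1=5, p_1 = 5*4 + 1 = 21, q_1 = 5*1 + 0 = 5.
  i=2: a_2=4, p_2 = 4*21 + 4 = 88, q_2 = 4*5 + 1 = 21.

4/1, 21/5, 88/21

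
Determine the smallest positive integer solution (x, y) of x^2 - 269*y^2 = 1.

(x, y) = (13449, 820)

First expand sqrt(269) as a continued fraction. With x_i = (sqrt(269) + m_i)/d_i and (m_0, d_0) = (0, 1): a_0 = floor(sqrt(269)) = 16, since 16^2 = 256 <= 269 < 289 = 17^2.
Iterate m_{i+1} = d_i*a_i - m_i, d_{i+1} = (269 - m_{i+1}^2)/d_i, a_{i+1} = floor((a_0 + m_{i+1})/d_{i+1}):
  m_1 = 1*16 - 0 = 16, d_1 = (269 - 16^2)/1 = 13/1 = 13, a_1 = floor((16 + 16)/13) = 2.
  m_2 = 13*2 - 16 = 10, d_2 = (269 - 10^2)/13 = 169/13 = 13, a_2 = floor((16 + 10)/13) = 2.
  m_3 = 13*2 - 10 = 16, d_3 = (269 - 16^2)/13 = 13/13 = 1, a_3 = floor((16 + 16)/1) = 32.
  m_4 = 1*32 - 16 = 16, d_4 = (269 - 16^2)/1 = 13/1 = 13: (m_4, d_4) = (m_1, d_1) = (16, 13), so from here the quotients repeat a_1, ..., a_3; the period length is 3.
So sqrt(269) = [16; (2, 2, 32)] with period length k = 3.
k is odd, so (p_{k-1}, q_{k-1}) only solves x^2 - 269y^2 = -1 and the fundamental solution of x^2 - 269y^2 = 1 is (p_{2k-1}, q_{2k-1}) = (p_5, q_5); compute convergents through index 5, running through the period twice.
Convergents (p_i = a_i*p_{i-1} + p_{i-2}, q_i = a_i*q_{i-1} + q_{i-2} with p_{-2}=0, p_{-1}=1, q_{-2}=1, q_{-1}=0):
  i=0: a_0=16, p_0 = 16*1 + 0 = 16, q_0 = 16*0 + 1 = 1.
  i=1: a_1=2, p_1 = 2*16 + 1 = 33, q_1 = 2*1 + 0 = 2.
  i=2: a_2=2, p_2 = 2*33 + 16 = 82, q_2 = 2*2 + 1 = 5.
  i=3: a_3=32, p_3 = 32*82 + 33 = 2657, q_3 = 32*5 + 2 = 162.
  i=4: a_4=2, p_4 = 2*2657 + 82 = 5396, q_4 = 2*162 + 5 = 329.
  i=5: a_5=2, p_5 = 2*5396 + 2657 = 13449, q_5 = 2*329 + 162 = 820.
Indeed p_2^2 - 269*q_2^2 = 6724 - 6725 = -1, not +1.
Check: 13449^2 - 269*820^2 = 180875601 - 180875600 = 1, so (x, y) = (13449, 820) solves the equation, and by the theorem it is the least positive solution.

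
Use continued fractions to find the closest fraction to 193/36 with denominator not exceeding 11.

Expand x = 193/36 as a continued fraction with the Euclidean algorithm:
  193 = 5*36 + 13, so a_0 = 5.
  36 = 2*13 + 10, so a_1 = 2.
  13 = 1*10 + 3, so a_2 = 1.
  10 = 3*3 + 1, so a_3 = 3.
  3 = 3*1 + 0, so a_4 = 3.
so x = [5; 2, 1, 3, 3].
Convergents (p_i = a_i*p_{i-1} + p_{i-2}, q_i = a_i*q_{i-1} + q_{i-2} with p_{-2}=0, p_{-1}=1, q_{-2}=1, q_{-1}=0), until the denominator exceeds 11:
  i=0: a_0=5, p_0 = 5*1 + 0 = 5, q_0 = 5*0 + 1 = 1.
  i=1: a_1=2, p_1 = 2*5 + 1 = 11, q_1 = 2*1 + 0 = 2.
  i=2: a_2=1, p_2 = 1*11 + 5 = 16, q_2 = 1*2 + 1 = 3.
  i=3: a_3=3, p_3 = 3*16 + 11 = 59, q_3 = 3*3 + 2 = 11.
  i=4: a_4=3, p_4 = 3*59 + 16 = 193, q_4 = 3*11 + 3 = 36.
q_4 = 36 > 11, so the last convergent with denominator <= 11 is p_3/q_3 = 59/11.
The closest fraction with denominator <= 11 is either p_3/q_3 or the intermediate fraction (k*p_3 + p_2)/(k*q_3 + q_2) with the largest k >= 1 whose denominator stays <= 11; these approach x as k grows, and every other convergent or intermediate fraction in range is farther away.
Largest k: floor((11 - q_2)/q_3) = floor((11 - 3)/11) = 0.
Since k = 0, no intermediate fraction beyond p_3/q_3 has denominator <= 11, so the convergent 59/11 is the closest (its error is |193*11 - 59*36|/(36*11) = 1/396).

59/11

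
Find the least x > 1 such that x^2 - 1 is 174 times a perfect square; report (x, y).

(x, y) = (1451, 110)

First expand sqrt(174) as a continued fraction. With x_i = (sqrt(174) + m_i)/d_i and (m_0, d_0) = (0, 1): a_0 = floor(sqrt(174)) = 13, since 13^2 = 169 <= 174 < 196 = 14^2.
Iterate m_{i+1} = d_i*a_i - m_i, d_{i+1} = (174 - m_{i+1}^2)/d_i, a_{i+1} = floor((a_0 + m_{i+1})/d_{i+1}):
  m_1 = 1*13 - 0 = 13, d_1 = (174 - 13^2)/1 = 5/1 = 5, a_1 = floor((13 + 13)/5) = 5.
  m_2 = 5*5 - 13 = 12, d_2 = (174 - 12^2)/5 = 30/5 = 6, a_2 = floor((13 + 12)/6) = 4.
  m_3 = 6*4 - 12 = 12, d_3 = (174 - 12^2)/6 = 30/6 = 5, a_3 = floor((13 + 12)/5) = 5.
  m_4 = 5*5 - 12 = 13, d_4 = (174 - 13^2)/5 = 5/5 = 1, a_4 = floor((13 + 13)/1) = 26.
  m_5 = 1*26 - 13 = 13, d_5 = (174 - 13^2)/1 = 5/1 = 5: (m_5, d_5) = (m_1, d_1) = (13, 5), so from here the quotients repeat a_1, ..., a_4; the period length is 4.
So sqrt(174) = [13; (5, 4, 5, 26)] with period length k = 4.
k is even, so the fundamental solution of x^2 - 174y^2 = 1 is (p_{k-1}, q_{k-1}) = (p_3, q_3); compute convergents through index 3.
Convergents (p_i = a_i*p_{i-1} + p_{i-2}, q_i = a_i*q_{i-1} + q_{i-2} with p_{-2}=0, p_{-1}=1, q_{-2}=1, q_{-1}=0):
  i=0: a_0=13, p_0 = 13*1 + 0 = 13, q_0 = 13*0 + 1 = 1.
  i=1: a_1=5, p_1 = 5*13 + 1 = 66, q_1 = 5*1 + 0 = 5.
  i=2: a_2=4, p_2 = 4*66 + 13 = 277, q_2 = 4*5 + 1 = 21.
  i=3: a_3=5, p_3 = 5*277 + 66 = 1451, q_3 = 5*21 + 5 = 110.
Check: 1451^2 - 174*110^2 = 2105401 - 2105400 = 1, so (x, y) = (1451, 110) solves the equation, and by the theorem it is the least positive solution.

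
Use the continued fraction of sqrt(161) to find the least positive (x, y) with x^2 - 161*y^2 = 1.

First expand sqrt(161) as a continued fraction. With x_i = (sqrt(161) + m_i)/d_i and (m_0, d_0) = (0, 1): a_0 = floor(sqrt(161)) = 12, since 12^2 = 144 <= 161 < 169 = 13^2.
Iterate m_{i+1} = d_i*a_i - m_i, d_{i+1} = (161 - m_{i+1}^2)/d_i, a_{i+1} = floor((a_0 + m_{i+1})/d_{i+1}):
  m_1 = 1*12 - 0 = 12, d_1 = (161 - 12^2)/1 = 17/1 = 17, a_1 = floor((12 + 12)/17) = 1.
  m_2 = 17*1 - 12 = 5, d_2 = (161 - 5^2)/17 = 136/17 = 8, a_2 = floor((12 + 5)/8) = 2.
  m_3 = 8*2 - 5 = 11, d_3 = (161 - 11^2)/8 = 40/8 = 5, a_3 = floor((12 + 11)/5) = 4.
  m_4 = 5*4 - 11 = 9, d_4 = (161 - 9^2)/5 = 80/5 = 16, a_4 = floor((12 + 9)/16) = 1.
  m_5 = 16*1 - 9 = 7, d_5 = (161 - 7^2)/16 = 112/16 = 7, a_5 = floor((12 + 7)/7) = 2.
  m_6 = 7*2 - 7 = 7, d_6 = (161 - 7^2)/7 = 112/7 = 16, a_6 = floor((12 + 7)/16) = 1.
  m_7 = 16*1 - 7 = 9, d_7 = (161 - 9^2)/16 = 80/16 = 5, a_7 = floor((12 + 9)/5) = 4.
  m_8 = 5*4 - 9 = 11, d_8 = (161 - 11^2)/5 = 40/5 = 8, a_8 = floor((12 + 11)/8) = 2.
  m_9 = 8*2 - 11 = 5, d_9 = (161 - 5^2)/8 = 136/8 = 17, a_9 = floor((12 + 5)/17) = 1.
  m_10 = 17*1 - 5 = 12, d_10 = (161 - 12^2)/17 = 17/17 = 1, a_10 = floor((12 + 12)/1) = 24.
  m_11 = 1*24 - 12 = 12, d_11 = (161 - 12^2)/1 = 17/1 = 17: (m_11, d_11) = (m_1, d_1) = (12, 17), so from here the quotients repeat a_1, ..., a_10; the period length is 10.
So sqrt(161) = [12; (1, 2, 4, 1, 2, 1, 4, 2, 1, 24)] with period length k = 10.
k is even, so the fundamental solution of x^2 - 161y^2 = 1 is (p_{k-1}, q_{k-1}) = (p_9, q_9); compute convergents through index 9.
Convergents (p_i = a_i*p_{i-1} + p_{i-2}, q_i = a_i*q_{i-1} + q_{i-2} with p_{-2}=0, p_{-1}=1, q_{-2}=1, q_{-1}=0):
  i=0: a_0=12, p_0 = 12*1 + 0 = 12, q_0 = 12*0 + 1 = 1.
  i=1: a_1=1, p_1 = 1*12 + 1 = 13, q_1 = 1*1 + 0 = 1.
  i=2: a_2=2, p_2 = 2*13 + 12 = 38, q_2 = 2*1 + 1 = 3.
  i=3: a_3=4, p_3 = 4*38 + 13 = 165, q_3 = 4*3 + 1 = 13.
  i=4: a_4=1, p_4 = 1*165 + 38 = 203, q_4 = 1*13 + 3 = 16.
  i=5: a_5=2, p_5 = 2*203 + 165 = 571, q_5 = 2*16 + 13 = 45.
  i=6: a_6=1, p_6 = 1*571 + 203 = 774, q_6 = 1*45 + 16 = 61.
  i=7: a_7=4, p_7 = 4*774 + 571 = 3667, q_7 = 4*61 + 45 = 289.
  i=8: a_8=2, p_8 = 2*3667 + 774 = 8108, q_8 = 2*289 + 61 = 639.
  i=9: a_9=1, p_9 = 1*8108 + 3667 = 11775, q_9 = 1*639 + 289 = 928.
Check: 11775^2 - 161*928^2 = 138650625 - 138650624 = 1, so (x, y) = (11775, 928) solves the equation, and by the theorem it is the least positive solution.

(x, y) = (11775, 928)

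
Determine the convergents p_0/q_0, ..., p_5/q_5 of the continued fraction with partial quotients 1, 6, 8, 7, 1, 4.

1/1, 7/6, 57/49, 406/349, 463/398, 2258/1941

Using the convergent recurrence p_i = a_i*p_{i-1} + p_{i-2}, q_i = a_i*q_{i-1} + q_{i-2} with p_{-2}=0, p_{-1}=1, q_{-2}=1, q_{-1}=0:
  i=0: a_0=1, p_0 = 1*1 + 0 = 1, q_0 = 1*0 + 1 = 1.
  i=1: a_1=6, p_1 = 6*1 + 1 = 7, q_1 = 6*1 + 0 = 6.
  i=2: a_2=8, p_2 = 8*7 + 1 = 57, q_2 = 8*6 + 1 = 49.
  i=3: a_3=7, p_3 = 7*57 + 7 = 406, q_3 = 7*49 + 6 = 349.
  i=4: a_4=1, p_4 = 1*406 + 57 = 463, q_4 = 1*349 + 49 = 398.
  i=5: a_5=4, p_5 = 4*463 + 406 = 2258, q_5 = 4*398 + 349 = 1941.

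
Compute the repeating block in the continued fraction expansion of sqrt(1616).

Write x_i = (sqrt(1616) + m_i)/d_i with (m_0, d_0) = (0, 1). a_0 = floor(sqrt(1616)) = 40, since 40^2 = 1600 <= 1616 < 1681 = 41^2.
Iterate m_{i+1} = d_i*a_i - m_i, d_{i+1} = (1616 - m_{i+1}^2)/d_i, a_{i+1} = floor((a_0 + m_{i+1})/d_{i+1}):
  m_1 = 1*40 - 0 = 40, d_1 = (1616 - 40^2)/1 = 16/1 = 16, a_1 = floor((40 + 40)/16) = 5.
  m_2 = 16*5 - 40 = 40, d_2 = (1616 - 40^2)/16 = 16/16 = 1, a_2 = floor((40 + 40)/1) = 80.
  m_3 = 1*80 - 40 = 40, d_3 = (1616 - 40^2)/1 = 16/1 = 16: (m_3, d_3) = (m_1, d_1) = (40, 16), so from here the quotients repeat a_1, a_2; the period length is 2.
Hence the expansion of sqrt(1616) is a_0 = 40 followed by the repeating block 5, 80 (period 2).

[40; (5, 80)]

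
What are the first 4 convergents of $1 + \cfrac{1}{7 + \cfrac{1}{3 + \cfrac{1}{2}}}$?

Using the convergent recurrence p_i = a_i*p_{i-1} + p_{i-2}, q_i = a_i*q_{i-1} + q_{i-2} with p_{-2}=0, p_{-1}=1, q_{-2}=1, q_{-1}=0:
  i=0: a_0=1, p_0 = 1*1 + 0 = 1, q_0 = 1*0 + 1 = 1.
  i=1: a_1=7, p_1 = 7*1 + 1 = 8, q_1 = 7*1 + 0 = 7.
  i=2: a_2=3, p_2 = 3*8 + 1 = 25, q_2 = 3*7 + 1 = 22.
  i=3: a_3=2, p_3 = 2*25 + 8 = 58, q_3 = 2*22 + 7 = 51.

1/1, 8/7, 25/22, 58/51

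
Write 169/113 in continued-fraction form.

Run the Euclidean algorithm on 169 and 113; the successive quotients are the partial quotients a_0, a_1, ... (each step inverts the fractional part left over by the previous one):
  169 = 1*113 + 56, so a_0 = 1.
  113 = 2*56 + 1, so a_1 = 2.
  56 = 56*1 + 0, so a_2 = 56.
The remainder reaches 0 after 3 divisions, so the expansion has 3 partial quotients, read off in order.

[1; 2, 56]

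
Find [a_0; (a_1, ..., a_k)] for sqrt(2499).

Write x_i = (sqrt(2499) + m_i)/d_i with (m_0, d_0) = (0, 1). a_0 = floor(sqrt(2499)) = 49, since 49^2 = 2401 <= 2499 < 2500 = 50^2.
Iterate m_{i+1} = d_i*a_i - m_i, d_{i+1} = (2499 - m_{i+1}^2)/d_i, a_{i+1} = floor((a_0 + m_{i+1})/d_{i+1}):
  m_1 = 1*49 - 0 = 49, d_1 = (2499 - 49^2)/1 = 98/1 = 98, a_1 = floor((49 + 49)/98) = 1.
  m_2 = 98*1 - 49 = 49, d_2 = (2499 - 49^2)/98 = 98/98 = 1, a_2 = floor((49 + 49)/1) = 98.
  m_3 = 1*98 - 49 = 49, d_3 = (2499 - 49^2)/1 = 98/1 = 98: (m_3, d_3) = (m_1, d_1) = (49, 98), so from here the quotients repeat a_1, a_2; the period length is 2.
Hence the expansion of sqrt(2499) is a_0 = 49 followed by the repeating block 1, 98 (period 2).

[49; (1, 98)]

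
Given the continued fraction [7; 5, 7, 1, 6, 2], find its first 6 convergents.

7/1, 36/5, 259/36, 295/41, 2029/282, 4353/605

Using the convergent recurrence p_i = a_i*p_{i-1} + p_{i-2}, q_i = a_i*q_{i-1} + q_{i-2} with p_{-2}=0, p_{-1}=1, q_{-2}=1, q_{-1}=0:
  i=0: a_0=7, p_0 = 7*1 + 0 = 7, q_0 = 7*0 + 1 = 1.
  i=1: a_1=5, p_1 = 5*7 + 1 = 36, q_1 = 5*1 + 0 = 5.
  i=2: a_2=7, p_2 = 7*36 + 7 = 259, q_2 = 7*5 + 1 = 36.
  i=3: a_3=1, p_3 = 1*259 + 36 = 295, q_3 = 1*36 + 5 = 41.
  i=4: a_4=6, p_4 = 6*295 + 259 = 2029, q_4 = 6*41 + 36 = 282.
  i=5: a_5=2, p_5 = 2*2029 + 295 = 4353, q_5 = 2*282 + 41 = 605.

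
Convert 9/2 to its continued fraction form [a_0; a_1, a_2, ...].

[4; 2]

Run the Euclidean algorithm on 9 and 2; the successive quotients are the partial quotients a_0, a_1, ... (each step inverts the fractional part left over by the previous one):
  9 = 4*2 + 1, so a_0 = 4.
  2 = 2*1 + 0, so a_1 = 2.
The remainder reaches 0 after 2 divisions, so the expansion has 2 partial quotients, read off in order.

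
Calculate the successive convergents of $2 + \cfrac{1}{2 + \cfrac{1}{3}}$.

Using the convergent recurrence p_i = a_i*p_{i-1} + p_{i-2}, q_i = a_i*q_{i-1} + q_{i-2} with p_{-2}=0, p_{-1}=1, q_{-2}=1, q_{-1}=0:
  i=0: a_0=2, p_0 = 2*1 + 0 = 2, q_0 = 2*0 + 1 = 1.
  i=1: a_1=2, p_1 = 2*2 + 1 = 5, q_1 = 2*1 + 0 = 2.
  i=2: a_2=3, p_2 = 3*5 + 2 = 17, q_2 = 3*2 + 1 = 7.

2/1, 5/2, 17/7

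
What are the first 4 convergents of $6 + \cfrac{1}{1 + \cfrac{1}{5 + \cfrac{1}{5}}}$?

6/1, 7/1, 41/6, 212/31

Using the convergent recurrence p_i = a_i*p_{i-1} + p_{i-2}, q_i = a_i*q_{i-1} + q_{i-2} with p_{-2}=0, p_{-1}=1, q_{-2}=1, q_{-1}=0:
  i=0: a_0=6, p_0 = 6*1 + 0 = 6, q_0 = 6*0 + 1 = 1.
  i=1: a_1=1, p_1 = 1*6 + 1 = 7, q_1 = 1*1 + 0 = 1.
  i=2: a_2=5, p_2 = 5*7 + 6 = 41, q_2 = 5*1 + 1 = 6.
  i=3: a_3=5, p_3 = 5*41 + 7 = 212, q_3 = 5*6 + 1 = 31.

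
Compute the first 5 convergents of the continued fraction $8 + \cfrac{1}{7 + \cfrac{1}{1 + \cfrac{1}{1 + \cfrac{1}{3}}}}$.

Using the convergent recurrence p_i = a_i*p_{i-1} + p_{i-2}, q_i = a_i*q_{i-1} + q_{i-2} with p_{-2}=0, p_{-1}=1, q_{-2}=1, q_{-1}=0:
  i=0: a_0=8, p_0 = 8*1 + 0 = 8, q_0 = 8*0 + 1 = 1.
  i=1: a_1=7, p_1 = 7*8 + 1 = 57, q_1 = 7*1 + 0 = 7.
  i=2: a_2=1, p_2 = 1*57 + 8 = 65, q_2 = 1*7 + 1 = 8.
  i=3: a_3=1, p_3 = 1*65 + 57 = 122, q_3 = 1*8 + 7 = 15.
  i=4: a_4=3, p_4 = 3*122 + 65 = 431, q_4 = 3*15 + 8 = 53.

8/1, 57/7, 65/8, 122/15, 431/53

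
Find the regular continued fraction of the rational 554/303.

Run the Euclidean algorithm on 554 and 303; the successive quotients are the partial quotients a_0, a_1, ... (each step inverts the fractional part left over by the previous one):
  554 = 1*303 + 251, so a_0 = 1.
  303 = 1*251 + 52, so a_1 = 1.
  251 = 4*52 + 43, so a_2 = 4.
  52 = 1*43 + 9, so a_3 = 1.
  43 = 4*9 + 7, so a_4 = 4.
  9 = 1*7 + 2, so a_5 = 1.
  7 = 3*2 + 1, so a_6 = 3.
  2 = 2*1 + 0, so a_7 = 2.
The remainder reaches 0 after 8 divisions, so the expansion has 8 partial quotients, read off in order.

[1; 1, 4, 1, 4, 1, 3, 2]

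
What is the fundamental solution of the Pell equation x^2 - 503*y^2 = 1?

First expand sqrt(503) as a continued fraction. With x_i = (sqrt(503) + m_i)/d_i and (m_0, d_0) = (0, 1): a_0 = floor(sqrt(503)) = 22, since 22^2 = 484 <= 503 < 529 = 23^2.
Iterate m_{i+1} = d_i*a_i - m_i, d_{i+1} = (503 - m_{i+1}^2)/d_i, a_{i+1} = floor((a_0 + m_{i+1})/d_{i+1}):
  m_1 = 1*22 - 0 = 22, d_1 = (503 - 22^2)/1 = 19/1 = 19, a_1 = floor((22 + 22)/19) = 2.
  m_2 = 19*2 - 22 = 16, d_2 = (503 - 16^2)/19 = 247/19 = 13, a_2 = floor((22 + 16)/13) = 2.
  m_3 = 13*2 - 16 = 10, d_3 = (503 - 10^2)/13 = 403/13 = 31, a_3 = floor((22 + 10)/31) = 1.
  m_4 = 31*1 - 10 = 21, d_4 = (503 - 21^2)/31 = 62/31 = 2, a_4 = floor((22 + 21)/2) = 21.
  m_5 = 2*21 - 21 = 21, d_5 = (503 - 21^2)/2 = 62/2 = 31, a_5 = floor((22 + 21)/31) = 1.
  m_6 = 31*1 - 21 = 10, d_6 = (503 - 10^2)/31 = 403/31 = 13, a_6 = floor((22 + 10)/13) = 2.
  m_7 = 13*2 - 10 = 16, d_7 = (503 - 16^2)/13 = 247/13 = 19, a_7 = floor((22 + 16)/19) = 2.
  m_8 = 19*2 - 16 = 22, d_8 = (503 - 22^2)/19 = 19/19 = 1, a_8 = floor((22 + 22)/1) = 44.
  m_9 = 1*44 - 22 = 22, d_9 = (503 - 22^2)/1 = 19/1 = 19: (m_9, d_9) = (m_1, d_1) = (22, 19), so from here the quotients repeat a_1, ..., a_8; the period length is 8.
So sqrt(503) = [22; (2, 2, 1, 21, 1, 2, 2, 44)] with period length k = 8.
k is even, so the fundamental solution of x^2 - 503y^2 = 1 is (p_{k-1}, q_{k-1}) = (p_7, q_7); compute convergents through index 7.
Convergents (p_i = a_i*p_{i-1} + p_{i-2}, q_i = a_i*q_{i-1} + q_{i-2} with p_{-2}=0, p_{-1}=1, q_{-2}=1, q_{-1}=0):
  i=0: a_0=22, p_0 = 22*1 + 0 = 22, q_0 = 22*0 + 1 = 1.
  i=1: a_1=2, p_1 = 2*22 + 1 = 45, q_1 = 2*1 + 0 = 2.
  i=2: a_2=2, p_2 = 2*45 + 22 = 112, q_2 = 2*2 + 1 = 5.
  i=3: a_3=1, p_3 = 1*112 + 45 = 157, q_3 = 1*5 + 2 = 7.
  i=4: a_4=21, p_4 = 21*157 + 112 = 3409, q_4 = 21*7 + 5 = 152.
  i=5: a_5=1, p_5 = 1*3409 + 157 = 3566, q_5 = 1*152 + 7 = 159.
  i=6: a_6=2, p_6 = 2*3566 + 3409 = 10541, q_6 = 2*159 + 152 = 470.
  i=7: a_7=2, p_7 = 2*10541 + 3566 = 24648, q_7 = 2*470 + 159 = 1099.
Check: 24648^2 - 503*1099^2 = 607523904 - 607523903 = 1, so (x, y) = (24648, 1099) solves the equation, and by the theorem it is the least positive solution.

(x, y) = (24648, 1099)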